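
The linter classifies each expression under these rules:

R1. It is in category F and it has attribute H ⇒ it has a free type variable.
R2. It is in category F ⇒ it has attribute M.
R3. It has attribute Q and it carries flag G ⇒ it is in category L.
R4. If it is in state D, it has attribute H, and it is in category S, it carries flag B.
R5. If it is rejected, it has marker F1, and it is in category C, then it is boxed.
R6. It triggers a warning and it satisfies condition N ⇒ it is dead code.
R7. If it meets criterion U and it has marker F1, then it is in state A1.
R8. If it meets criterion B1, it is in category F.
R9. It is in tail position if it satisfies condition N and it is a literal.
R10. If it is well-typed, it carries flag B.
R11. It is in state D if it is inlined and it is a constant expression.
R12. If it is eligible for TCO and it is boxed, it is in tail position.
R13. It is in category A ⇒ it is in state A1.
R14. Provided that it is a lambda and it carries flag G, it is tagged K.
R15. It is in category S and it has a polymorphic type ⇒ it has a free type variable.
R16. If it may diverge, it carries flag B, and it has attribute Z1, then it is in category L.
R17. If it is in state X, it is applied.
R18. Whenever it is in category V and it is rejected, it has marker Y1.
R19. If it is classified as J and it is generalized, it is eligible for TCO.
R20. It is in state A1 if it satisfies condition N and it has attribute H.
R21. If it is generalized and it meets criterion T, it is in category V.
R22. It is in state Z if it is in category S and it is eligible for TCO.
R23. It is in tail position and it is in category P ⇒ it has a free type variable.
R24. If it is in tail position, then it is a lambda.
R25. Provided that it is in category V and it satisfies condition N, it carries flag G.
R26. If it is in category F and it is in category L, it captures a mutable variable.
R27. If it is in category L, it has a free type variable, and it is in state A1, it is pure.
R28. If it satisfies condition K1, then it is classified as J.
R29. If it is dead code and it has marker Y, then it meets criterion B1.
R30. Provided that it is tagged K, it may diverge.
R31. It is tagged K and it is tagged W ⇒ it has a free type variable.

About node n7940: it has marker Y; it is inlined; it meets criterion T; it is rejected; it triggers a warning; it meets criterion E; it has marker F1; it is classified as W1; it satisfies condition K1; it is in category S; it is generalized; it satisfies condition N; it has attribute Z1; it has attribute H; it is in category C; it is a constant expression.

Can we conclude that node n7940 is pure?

Yes

By R5 (it is rejected, it has marker F1, it is in category C): it is boxed.
By R6 (it triggers a warning, it satisfies condition N): it is dead code.
By R11 (it is inlined, it is a constant expression): it is in state D.
By R20 (it satisfies condition N, it has attribute H): it is in state A1.
By R21 (it is generalized, it meets criterion T): it is in category V.
By R25 (it is in category V, it satisfies condition N): it carries flag G.
By R28 (it satisfies condition K1): it is classified as J.
By R29 (it is dead code, it has marker Y): it meets criterion B1.
By R4 (it is in state D, it has attribute H, it is in category S): it carries flag B.
By R8 (it meets criterion B1): it is in category F.
By R19 (it is classified as J, it is generalized): it is eligible for TCO.
By R1 (it is in category F, it has attribute H): it has a free type variable.
By R12 (it is eligible for TCO, it is boxed): it is in tail position.
By R24 (it is in tail position): it is a lambda.
By R14 (it is a lambda, it carries flag G): it is tagged K.
By R30 (it is tagged K): it may diverge.
By R16 (it may diverge, it carries flag B, it has attribute Z1): it is in category L.
By R27 (it is in category L, it has a free type variable, it is in state A1): it is pure.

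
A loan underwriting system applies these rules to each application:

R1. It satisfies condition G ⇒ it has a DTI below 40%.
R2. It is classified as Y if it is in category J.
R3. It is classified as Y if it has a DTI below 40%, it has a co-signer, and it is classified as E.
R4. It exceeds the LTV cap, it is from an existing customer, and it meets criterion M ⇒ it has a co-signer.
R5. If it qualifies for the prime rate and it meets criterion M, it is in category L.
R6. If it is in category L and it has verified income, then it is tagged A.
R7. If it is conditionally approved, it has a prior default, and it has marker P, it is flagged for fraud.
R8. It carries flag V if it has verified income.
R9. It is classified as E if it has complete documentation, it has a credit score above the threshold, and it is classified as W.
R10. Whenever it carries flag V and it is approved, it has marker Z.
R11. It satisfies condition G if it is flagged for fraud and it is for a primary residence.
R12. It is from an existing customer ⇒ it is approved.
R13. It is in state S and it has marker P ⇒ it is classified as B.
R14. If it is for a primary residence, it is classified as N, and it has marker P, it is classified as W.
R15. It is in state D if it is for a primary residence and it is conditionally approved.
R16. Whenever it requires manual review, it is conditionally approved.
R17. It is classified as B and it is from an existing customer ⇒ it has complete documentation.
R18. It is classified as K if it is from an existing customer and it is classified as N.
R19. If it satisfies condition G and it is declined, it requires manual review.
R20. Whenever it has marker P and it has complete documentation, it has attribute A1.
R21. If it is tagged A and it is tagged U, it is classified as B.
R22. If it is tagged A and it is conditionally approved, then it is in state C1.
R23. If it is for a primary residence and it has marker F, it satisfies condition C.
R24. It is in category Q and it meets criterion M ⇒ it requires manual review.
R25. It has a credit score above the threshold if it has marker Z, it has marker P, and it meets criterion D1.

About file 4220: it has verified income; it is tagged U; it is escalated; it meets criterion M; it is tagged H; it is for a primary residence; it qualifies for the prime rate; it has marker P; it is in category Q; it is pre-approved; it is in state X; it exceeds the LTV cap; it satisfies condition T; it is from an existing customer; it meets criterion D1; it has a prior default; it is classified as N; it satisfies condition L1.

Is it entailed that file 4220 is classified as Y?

By R4 (it exceeds the LTV cap, it is from an existing customer, it meets criterion M): it has a co-signer.
By R5 (it qualifies for the prime rate, it meets criterion M): it is in category L.
By R6 (it is in category L, it has verified income): it is tagged A.
By R8 (it has verified income): it carries flag V.
By R12 (it is from an existing customer): it is approved.
By R14 (it is for a primary residence, it is classified as N, it has marker P): it is classified as W.
By R21 (it is tagged A, it is tagged U): it is classified as B.
By R24 (it is in category Q, it meets criterion M): it requires manual review.
By R10 (it carries flag V, it is approved): it has marker Z.
By R16 (it requires manual review): it is conditionally approved.
By R17 (it is classified as B, it is from an existing customer): it has complete documentation.
By R25 (it has marker Z, it has marker P, it meets criterion D1): it has a credit score above the threshold.
By R7 (it is conditionally approved, it has a prior default, it has marker P): it is flagged for fraud.
By R9 (it has complete documentation, it has a credit score above the threshold, it is classified as W): it is classified as E.
By R11 (it is flagged for fraud, it is for a primary residence): it satisfies condition G.
By R1 (it satisfies condition G): it has a DTI below 40%.
By R3 (it has a DTI below 40%, it has a co-signer, it is classified as E): it is classified as Y.

Yes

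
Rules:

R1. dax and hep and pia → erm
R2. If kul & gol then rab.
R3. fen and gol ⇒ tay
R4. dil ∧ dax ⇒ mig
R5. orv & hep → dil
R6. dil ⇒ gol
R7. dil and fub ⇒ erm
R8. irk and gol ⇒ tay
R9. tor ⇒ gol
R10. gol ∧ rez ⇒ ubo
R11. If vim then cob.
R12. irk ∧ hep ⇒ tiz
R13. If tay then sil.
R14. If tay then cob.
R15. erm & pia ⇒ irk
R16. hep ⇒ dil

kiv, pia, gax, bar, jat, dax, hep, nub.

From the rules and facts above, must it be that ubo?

Forward chaining from the given facts derives: erm, irk, dil, mig, gol, tay, tiz, sil, cob.
The only rule concluding ubo is R10, which needs rez; that is never established.

No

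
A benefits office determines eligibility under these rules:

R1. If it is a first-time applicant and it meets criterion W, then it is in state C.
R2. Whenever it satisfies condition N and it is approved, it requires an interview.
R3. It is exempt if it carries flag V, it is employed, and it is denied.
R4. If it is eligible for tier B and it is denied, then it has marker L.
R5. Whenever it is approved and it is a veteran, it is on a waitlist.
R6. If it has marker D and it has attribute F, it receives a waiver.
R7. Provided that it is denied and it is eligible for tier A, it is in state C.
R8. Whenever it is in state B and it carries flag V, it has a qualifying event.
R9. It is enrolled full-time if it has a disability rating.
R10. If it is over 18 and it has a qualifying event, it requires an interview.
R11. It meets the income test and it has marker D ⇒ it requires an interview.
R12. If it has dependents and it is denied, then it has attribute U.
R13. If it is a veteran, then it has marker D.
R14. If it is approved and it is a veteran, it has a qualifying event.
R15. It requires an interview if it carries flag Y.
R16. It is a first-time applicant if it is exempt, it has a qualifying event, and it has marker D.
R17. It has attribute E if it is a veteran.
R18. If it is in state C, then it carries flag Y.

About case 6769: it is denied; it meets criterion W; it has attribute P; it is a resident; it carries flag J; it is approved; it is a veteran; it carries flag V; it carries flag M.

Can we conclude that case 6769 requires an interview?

No

Forward chaining from the given facts derives: is on a waitlist, has marker D, has a qualifying event, has attribute E.
Rules concluding "it requires an interview": R2 needs "it satisfies condition N"; R10 needs "it is over 18"; R11 needs "it meets the income test"; R15 needs "it carries flag Y" — none of these are established.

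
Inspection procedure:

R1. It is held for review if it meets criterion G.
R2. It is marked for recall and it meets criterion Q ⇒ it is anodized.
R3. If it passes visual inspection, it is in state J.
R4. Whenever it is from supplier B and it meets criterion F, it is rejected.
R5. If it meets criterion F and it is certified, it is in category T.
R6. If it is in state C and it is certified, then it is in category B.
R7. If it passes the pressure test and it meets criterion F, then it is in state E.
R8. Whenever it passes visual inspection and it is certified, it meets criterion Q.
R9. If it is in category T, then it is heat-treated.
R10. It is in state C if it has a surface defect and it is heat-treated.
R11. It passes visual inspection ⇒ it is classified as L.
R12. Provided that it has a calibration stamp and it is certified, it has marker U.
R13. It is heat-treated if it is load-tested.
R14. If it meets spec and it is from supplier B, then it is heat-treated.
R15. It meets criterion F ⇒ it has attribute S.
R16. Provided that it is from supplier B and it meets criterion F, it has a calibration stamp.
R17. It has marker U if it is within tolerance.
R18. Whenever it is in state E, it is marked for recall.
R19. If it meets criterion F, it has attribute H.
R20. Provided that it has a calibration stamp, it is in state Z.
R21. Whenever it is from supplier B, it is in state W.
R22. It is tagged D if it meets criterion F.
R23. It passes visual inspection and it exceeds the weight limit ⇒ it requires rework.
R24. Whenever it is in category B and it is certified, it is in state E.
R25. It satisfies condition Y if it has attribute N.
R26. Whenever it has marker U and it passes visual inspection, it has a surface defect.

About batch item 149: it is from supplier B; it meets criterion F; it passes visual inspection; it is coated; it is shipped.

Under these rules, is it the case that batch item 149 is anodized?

No

Forward chaining from the given facts derives: is in state J, is rejected, is classified as L, has attribute S, has a calibration stamp, has attribute H, is in state Z, is in state W, is tagged D.
The only rule concluding "it is anodized" is R2, which needs "it is marked for recall"; that is never established.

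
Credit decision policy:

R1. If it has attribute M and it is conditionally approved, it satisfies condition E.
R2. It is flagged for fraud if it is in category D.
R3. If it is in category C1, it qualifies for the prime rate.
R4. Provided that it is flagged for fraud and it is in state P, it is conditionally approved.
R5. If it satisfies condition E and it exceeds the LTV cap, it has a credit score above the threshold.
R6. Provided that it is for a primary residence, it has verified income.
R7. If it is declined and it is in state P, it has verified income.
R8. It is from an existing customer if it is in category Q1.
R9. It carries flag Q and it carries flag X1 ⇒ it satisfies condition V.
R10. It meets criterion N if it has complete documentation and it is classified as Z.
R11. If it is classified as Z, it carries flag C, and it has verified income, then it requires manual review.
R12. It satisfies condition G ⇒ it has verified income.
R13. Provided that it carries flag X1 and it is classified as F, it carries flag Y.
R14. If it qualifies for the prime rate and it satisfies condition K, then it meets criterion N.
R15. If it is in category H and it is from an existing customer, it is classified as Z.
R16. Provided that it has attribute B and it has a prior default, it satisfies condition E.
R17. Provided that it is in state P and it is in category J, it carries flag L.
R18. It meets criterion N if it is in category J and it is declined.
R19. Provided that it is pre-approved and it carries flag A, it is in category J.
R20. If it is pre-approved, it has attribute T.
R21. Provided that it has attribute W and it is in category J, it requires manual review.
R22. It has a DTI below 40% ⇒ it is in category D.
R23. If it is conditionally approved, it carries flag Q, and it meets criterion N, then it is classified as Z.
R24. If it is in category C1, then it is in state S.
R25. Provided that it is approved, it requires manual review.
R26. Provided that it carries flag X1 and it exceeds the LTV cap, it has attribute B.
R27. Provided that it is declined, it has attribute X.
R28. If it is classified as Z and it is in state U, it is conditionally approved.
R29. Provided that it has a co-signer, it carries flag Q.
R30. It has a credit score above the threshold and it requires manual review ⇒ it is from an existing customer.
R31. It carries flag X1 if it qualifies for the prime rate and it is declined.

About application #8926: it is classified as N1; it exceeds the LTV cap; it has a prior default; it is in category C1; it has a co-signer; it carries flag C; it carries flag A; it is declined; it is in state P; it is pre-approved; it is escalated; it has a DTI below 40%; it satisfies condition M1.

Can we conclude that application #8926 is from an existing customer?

By R3 (it is in category C1): it qualifies for the prime rate.
By R7 (it is declined, it is in state P): it has verified income.
By R19 (it is pre-approved, it carries flag A): it is in category J.
By R22 (it has a DTI below 40%): it is in category D.
By R29 (it has a co-signer): it carries flag Q.
By R31 (it qualifies for the prime rate, it is declined): it carries flag X1.
By R2 (it is in category D): it is flagged for fraud.
By R4 (it is flagged for fraud, it is in state P): it is conditionally approved.
By R18 (it is in category J, it is declined): it meets criterion N.
By R23 (it is conditionally approved, it carries flag Q, it meets criterion N): it is classified as Z.
By R26 (it carries flag X1, it exceeds the LTV cap): it has attribute B.
By R11 (it is classified as Z, it carries flag C, it has verified income): it requires manual review.
By R16 (it has attribute B, it has a prior default): it satisfies condition E.
By R5 (it satisfies condition E, it exceeds the LTV cap): it has a credit score above the threshold.
By R30 (it has a credit score above the threshold, it requires manual review): it is from an existing customer.

Yes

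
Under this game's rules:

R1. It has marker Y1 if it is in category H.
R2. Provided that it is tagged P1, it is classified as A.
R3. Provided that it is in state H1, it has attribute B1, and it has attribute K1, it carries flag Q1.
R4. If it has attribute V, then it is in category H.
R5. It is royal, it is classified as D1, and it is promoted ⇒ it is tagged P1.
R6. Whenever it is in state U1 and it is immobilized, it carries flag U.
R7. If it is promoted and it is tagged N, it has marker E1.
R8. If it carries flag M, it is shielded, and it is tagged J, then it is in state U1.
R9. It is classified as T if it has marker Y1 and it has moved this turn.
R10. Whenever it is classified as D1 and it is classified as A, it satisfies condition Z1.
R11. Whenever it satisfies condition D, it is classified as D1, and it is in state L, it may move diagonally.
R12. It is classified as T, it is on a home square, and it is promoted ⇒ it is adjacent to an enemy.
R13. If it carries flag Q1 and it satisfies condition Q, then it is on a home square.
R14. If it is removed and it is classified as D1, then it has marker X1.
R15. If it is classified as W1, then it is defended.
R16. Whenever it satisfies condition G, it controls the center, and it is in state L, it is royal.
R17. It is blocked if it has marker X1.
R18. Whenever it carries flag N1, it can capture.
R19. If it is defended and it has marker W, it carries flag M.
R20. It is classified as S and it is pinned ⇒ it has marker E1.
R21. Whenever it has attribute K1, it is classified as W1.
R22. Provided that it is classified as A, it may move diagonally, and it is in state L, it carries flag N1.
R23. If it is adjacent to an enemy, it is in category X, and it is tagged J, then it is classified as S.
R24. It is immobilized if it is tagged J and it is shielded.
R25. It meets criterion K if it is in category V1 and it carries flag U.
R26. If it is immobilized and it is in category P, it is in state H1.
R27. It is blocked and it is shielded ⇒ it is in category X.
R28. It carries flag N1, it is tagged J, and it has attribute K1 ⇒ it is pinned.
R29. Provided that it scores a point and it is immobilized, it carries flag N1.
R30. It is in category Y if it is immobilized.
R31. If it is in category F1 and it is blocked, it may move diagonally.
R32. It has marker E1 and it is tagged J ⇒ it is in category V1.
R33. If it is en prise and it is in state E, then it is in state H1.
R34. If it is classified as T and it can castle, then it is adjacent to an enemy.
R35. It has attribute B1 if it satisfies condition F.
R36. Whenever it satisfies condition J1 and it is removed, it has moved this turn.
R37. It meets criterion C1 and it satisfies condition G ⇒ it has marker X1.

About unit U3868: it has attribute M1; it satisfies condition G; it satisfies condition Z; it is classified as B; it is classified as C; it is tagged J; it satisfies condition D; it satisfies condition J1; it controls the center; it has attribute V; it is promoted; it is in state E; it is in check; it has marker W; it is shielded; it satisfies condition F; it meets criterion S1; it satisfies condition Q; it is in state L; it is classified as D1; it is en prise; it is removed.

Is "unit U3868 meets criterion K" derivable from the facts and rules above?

No

Forward chaining from the given facts derives: is in category H, may move diagonally, has marker X1, is royal, is blocked, is immobilized, is in category X, is in category Y, is in state H1, has attribute B1, has moved this turn, has marker Y1, is tagged P1, is classified as T, is classified as A, satisfies condition Z1, carries flag N1, can capture.
The only rule concluding "it meets criterion K" is R25, which needs "it is in category V1"; that is never established.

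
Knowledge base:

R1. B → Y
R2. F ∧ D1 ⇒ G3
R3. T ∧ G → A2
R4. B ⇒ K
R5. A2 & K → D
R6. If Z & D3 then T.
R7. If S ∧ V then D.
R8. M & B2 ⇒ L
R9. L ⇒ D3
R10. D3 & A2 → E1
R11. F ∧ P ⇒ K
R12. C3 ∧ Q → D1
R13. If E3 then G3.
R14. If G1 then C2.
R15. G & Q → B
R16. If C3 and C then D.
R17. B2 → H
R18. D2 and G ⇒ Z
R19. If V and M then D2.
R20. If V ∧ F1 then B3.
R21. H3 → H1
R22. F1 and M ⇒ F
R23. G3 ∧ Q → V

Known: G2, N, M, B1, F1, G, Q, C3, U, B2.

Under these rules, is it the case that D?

L  (by R8: M, B2)
D3  (by R9: L)
D1  (by R12: C3, Q)
B  (by R15: G, Q)
F  (by R22: F1, M)
G3  (by R2: F, D1)
K  (by R4: B)
V  (by R23: G3, Q)
D2  (by R19: V, M)
Z  (by R18: D2, G)
T  (by R6: Z, D3)
A2  (by R3: T, G)
D  (by R5: A2, K)

Yes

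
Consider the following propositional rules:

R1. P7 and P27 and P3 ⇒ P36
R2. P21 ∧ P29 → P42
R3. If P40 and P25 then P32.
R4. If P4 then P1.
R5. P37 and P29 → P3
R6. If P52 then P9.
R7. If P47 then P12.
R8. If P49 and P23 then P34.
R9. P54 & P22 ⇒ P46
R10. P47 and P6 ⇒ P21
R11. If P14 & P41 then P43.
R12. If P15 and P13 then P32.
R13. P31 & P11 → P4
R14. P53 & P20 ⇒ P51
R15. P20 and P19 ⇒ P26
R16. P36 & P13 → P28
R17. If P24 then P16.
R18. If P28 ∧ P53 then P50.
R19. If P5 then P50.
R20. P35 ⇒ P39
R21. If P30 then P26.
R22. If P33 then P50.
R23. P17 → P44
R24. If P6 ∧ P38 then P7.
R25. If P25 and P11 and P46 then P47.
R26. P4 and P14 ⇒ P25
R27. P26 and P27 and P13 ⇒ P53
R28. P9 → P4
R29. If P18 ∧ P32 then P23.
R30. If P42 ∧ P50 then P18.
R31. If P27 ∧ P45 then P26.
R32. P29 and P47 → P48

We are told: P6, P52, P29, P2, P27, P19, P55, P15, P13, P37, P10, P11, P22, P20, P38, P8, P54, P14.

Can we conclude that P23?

P3  (by R5: P37, P29)
P9  (by R6: P52)
P46  (by R9: P54, P22)
P32  (by R12: P15, P13)
P26  (by R15: P20, P19)
P7  (by R24: P6, P38)
P53  (by R27: P26, P27, P13)
P4  (by R28: P9)
P36  (by R1: P7, P27, P3)
P28  (by R16: P36, P13)
P50  (by R18: P28, P53)
P25  (by R26: P4, P14)
P47  (by R25: P25, P11, P46)
P21  (by R10: P47, P6)
P42  (by R2: P21, P29)
P18  (by R30: P42, P50)
P23  (by R29: P18, P32)

Yes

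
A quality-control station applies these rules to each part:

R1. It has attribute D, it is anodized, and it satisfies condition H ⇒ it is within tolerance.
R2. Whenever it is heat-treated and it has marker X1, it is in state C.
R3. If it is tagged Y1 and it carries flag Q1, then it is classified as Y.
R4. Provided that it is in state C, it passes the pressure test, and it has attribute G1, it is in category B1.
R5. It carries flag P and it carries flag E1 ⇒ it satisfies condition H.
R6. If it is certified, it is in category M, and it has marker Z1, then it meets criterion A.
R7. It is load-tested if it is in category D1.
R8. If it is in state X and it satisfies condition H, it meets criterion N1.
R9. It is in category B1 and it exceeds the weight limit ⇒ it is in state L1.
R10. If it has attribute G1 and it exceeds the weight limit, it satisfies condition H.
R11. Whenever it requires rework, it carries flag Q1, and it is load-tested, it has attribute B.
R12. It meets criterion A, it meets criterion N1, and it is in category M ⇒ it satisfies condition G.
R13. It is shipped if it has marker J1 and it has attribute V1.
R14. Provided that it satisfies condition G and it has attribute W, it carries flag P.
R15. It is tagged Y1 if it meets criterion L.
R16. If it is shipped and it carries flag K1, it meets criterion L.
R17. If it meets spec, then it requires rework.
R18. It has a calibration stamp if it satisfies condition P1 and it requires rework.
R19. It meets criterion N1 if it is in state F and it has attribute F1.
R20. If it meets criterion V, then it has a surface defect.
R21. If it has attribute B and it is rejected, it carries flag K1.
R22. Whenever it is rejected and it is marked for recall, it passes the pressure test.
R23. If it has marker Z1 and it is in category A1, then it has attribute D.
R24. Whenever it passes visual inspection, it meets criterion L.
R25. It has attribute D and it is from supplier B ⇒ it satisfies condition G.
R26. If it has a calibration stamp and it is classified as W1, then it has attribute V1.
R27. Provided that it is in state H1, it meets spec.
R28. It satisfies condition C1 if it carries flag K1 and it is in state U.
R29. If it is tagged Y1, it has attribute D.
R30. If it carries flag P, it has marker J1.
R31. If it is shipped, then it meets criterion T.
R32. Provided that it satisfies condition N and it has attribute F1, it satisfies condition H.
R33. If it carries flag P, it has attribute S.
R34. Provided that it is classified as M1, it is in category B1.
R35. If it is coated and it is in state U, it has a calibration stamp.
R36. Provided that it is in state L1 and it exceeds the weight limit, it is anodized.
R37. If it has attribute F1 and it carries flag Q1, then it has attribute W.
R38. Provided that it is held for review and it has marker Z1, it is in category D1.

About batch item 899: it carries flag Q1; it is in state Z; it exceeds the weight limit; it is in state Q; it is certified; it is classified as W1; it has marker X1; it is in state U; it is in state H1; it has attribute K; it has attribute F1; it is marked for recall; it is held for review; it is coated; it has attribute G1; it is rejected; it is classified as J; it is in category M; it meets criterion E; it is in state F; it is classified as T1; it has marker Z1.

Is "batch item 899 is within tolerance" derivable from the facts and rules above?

No

Forward chaining from the given facts derives: meets criterion A, satisfies condition H, meets criterion N1, passes the pressure test, meets spec, has a calibration stamp, has attribute W, is in category D1, is load-tested, satisfies condition G, carries flag P, requires rework, has attribute V1, has marker J1, has attribute S, has attribute B, is shipped, carries flag K1, satisfies condition C1, meets criterion T, meets criterion L, is tagged Y1, has attribute D, is classified as Y.
The only rule concluding "it is within tolerance" is R1, which needs "it is anodized"; that is never established.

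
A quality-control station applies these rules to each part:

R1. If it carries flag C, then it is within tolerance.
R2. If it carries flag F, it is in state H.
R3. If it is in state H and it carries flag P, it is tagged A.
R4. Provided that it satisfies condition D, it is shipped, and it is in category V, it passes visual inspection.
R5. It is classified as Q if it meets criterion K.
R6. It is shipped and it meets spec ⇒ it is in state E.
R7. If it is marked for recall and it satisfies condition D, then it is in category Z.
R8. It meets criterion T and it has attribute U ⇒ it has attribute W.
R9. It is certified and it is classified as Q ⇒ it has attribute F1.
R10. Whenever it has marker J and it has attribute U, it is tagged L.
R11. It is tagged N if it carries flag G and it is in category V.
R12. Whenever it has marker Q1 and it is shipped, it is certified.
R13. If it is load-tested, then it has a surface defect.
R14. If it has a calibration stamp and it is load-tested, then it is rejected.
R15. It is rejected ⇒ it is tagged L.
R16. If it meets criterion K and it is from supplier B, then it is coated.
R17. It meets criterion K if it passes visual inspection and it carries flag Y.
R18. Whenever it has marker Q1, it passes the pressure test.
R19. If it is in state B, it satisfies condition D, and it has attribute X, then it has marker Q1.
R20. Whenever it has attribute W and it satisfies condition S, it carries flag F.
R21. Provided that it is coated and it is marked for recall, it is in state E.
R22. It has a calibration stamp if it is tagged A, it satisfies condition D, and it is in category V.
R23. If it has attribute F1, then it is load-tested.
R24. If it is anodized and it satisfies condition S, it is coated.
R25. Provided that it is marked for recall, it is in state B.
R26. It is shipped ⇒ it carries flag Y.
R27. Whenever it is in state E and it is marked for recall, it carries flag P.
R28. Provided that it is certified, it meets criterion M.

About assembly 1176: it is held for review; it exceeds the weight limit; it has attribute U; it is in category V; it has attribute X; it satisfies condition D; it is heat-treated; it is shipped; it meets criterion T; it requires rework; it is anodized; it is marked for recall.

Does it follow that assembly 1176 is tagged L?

Forward chaining from the given facts derives: passes visual inspection, is in category Z, has attribute W, is in state B, carries flag Y, meets criterion K, has marker Q1, is classified as Q, is certified, passes the pressure test, meets criterion M, has attribute F1, is load-tested, has a surface defect.
Rules concluding "it is tagged L": R10 needs "it has marker J"; R15 needs "it is rejected" — none of these are established.

No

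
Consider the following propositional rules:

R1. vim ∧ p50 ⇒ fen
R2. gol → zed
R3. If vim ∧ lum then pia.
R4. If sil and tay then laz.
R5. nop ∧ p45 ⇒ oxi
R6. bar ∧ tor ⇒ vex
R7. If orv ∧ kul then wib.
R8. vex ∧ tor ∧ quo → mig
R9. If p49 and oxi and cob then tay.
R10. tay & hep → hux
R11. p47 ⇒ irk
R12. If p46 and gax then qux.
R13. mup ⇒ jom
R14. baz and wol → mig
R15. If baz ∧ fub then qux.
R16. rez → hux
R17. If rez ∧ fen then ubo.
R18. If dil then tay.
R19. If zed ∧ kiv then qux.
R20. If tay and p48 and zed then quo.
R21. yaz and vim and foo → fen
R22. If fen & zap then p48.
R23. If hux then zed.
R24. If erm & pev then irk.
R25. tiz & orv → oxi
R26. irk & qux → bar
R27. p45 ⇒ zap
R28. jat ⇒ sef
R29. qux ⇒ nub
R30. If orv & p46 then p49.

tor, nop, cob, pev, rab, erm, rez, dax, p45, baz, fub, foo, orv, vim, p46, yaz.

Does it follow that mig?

Yes

oxi  (by R5: nop, p45)
qux  (by R15: baz, fub)
hux  (by R16: rez)
fen  (by R21: yaz, vim, foo)
zed  (by R23: hux)
irk  (by R24: erm, pev)
bar  (by R26: irk, qux)
zap  (by R27: p45)
p49  (by R30: orv, p46)
vex  (by R6: bar, tor)
tay  (by R9: p49, oxi, cob)
p48  (by R22: fen, zap)
quo  (by R20: tay, p48, zed)
mig  (by R8: vex, tor, quo)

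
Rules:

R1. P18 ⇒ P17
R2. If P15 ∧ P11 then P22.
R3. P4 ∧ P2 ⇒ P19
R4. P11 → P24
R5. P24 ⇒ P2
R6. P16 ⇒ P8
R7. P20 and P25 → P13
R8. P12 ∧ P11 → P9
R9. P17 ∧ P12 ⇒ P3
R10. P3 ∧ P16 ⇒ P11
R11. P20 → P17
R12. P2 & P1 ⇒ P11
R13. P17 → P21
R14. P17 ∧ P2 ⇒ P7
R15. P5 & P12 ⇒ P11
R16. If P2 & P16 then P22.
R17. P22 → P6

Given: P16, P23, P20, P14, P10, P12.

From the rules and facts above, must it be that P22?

Yes

P17  (by R11: P20)
P3  (by R9: P17, P12)
P11  (by R10: P3, P16)
P24  (by R4: P11)
P2  (by R5: P24)
P22  (by R16: P2, P16)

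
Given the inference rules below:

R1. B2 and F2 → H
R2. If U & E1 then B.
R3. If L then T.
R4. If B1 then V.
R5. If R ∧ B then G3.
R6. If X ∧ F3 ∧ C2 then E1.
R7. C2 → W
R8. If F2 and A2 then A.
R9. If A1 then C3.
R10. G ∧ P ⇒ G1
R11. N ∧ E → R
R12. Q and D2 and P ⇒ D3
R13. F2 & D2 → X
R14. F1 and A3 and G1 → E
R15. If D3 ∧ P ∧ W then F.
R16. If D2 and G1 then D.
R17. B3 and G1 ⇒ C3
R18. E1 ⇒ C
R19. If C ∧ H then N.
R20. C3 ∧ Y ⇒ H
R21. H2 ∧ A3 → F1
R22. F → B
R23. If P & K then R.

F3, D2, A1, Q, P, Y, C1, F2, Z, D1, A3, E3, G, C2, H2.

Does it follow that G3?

W  (by R7: C2)
C3  (by R9: A1)
G1  (by R10: G, P)
D3  (by R12: Q, D2, P)
X  (by R13: F2, D2)
F  (by R15: D3, P, W)
H  (by R20: C3, Y)
F1  (by R21: H2, A3)
B  (by R22: F)
E1  (by R6: X, F3, C2)
E  (by R14: F1, A3, G1)
C  (by R18: E1)
N  (by R19: C, H)
R  (by R11: N, E)
G3  (by R5: R, B)

Yes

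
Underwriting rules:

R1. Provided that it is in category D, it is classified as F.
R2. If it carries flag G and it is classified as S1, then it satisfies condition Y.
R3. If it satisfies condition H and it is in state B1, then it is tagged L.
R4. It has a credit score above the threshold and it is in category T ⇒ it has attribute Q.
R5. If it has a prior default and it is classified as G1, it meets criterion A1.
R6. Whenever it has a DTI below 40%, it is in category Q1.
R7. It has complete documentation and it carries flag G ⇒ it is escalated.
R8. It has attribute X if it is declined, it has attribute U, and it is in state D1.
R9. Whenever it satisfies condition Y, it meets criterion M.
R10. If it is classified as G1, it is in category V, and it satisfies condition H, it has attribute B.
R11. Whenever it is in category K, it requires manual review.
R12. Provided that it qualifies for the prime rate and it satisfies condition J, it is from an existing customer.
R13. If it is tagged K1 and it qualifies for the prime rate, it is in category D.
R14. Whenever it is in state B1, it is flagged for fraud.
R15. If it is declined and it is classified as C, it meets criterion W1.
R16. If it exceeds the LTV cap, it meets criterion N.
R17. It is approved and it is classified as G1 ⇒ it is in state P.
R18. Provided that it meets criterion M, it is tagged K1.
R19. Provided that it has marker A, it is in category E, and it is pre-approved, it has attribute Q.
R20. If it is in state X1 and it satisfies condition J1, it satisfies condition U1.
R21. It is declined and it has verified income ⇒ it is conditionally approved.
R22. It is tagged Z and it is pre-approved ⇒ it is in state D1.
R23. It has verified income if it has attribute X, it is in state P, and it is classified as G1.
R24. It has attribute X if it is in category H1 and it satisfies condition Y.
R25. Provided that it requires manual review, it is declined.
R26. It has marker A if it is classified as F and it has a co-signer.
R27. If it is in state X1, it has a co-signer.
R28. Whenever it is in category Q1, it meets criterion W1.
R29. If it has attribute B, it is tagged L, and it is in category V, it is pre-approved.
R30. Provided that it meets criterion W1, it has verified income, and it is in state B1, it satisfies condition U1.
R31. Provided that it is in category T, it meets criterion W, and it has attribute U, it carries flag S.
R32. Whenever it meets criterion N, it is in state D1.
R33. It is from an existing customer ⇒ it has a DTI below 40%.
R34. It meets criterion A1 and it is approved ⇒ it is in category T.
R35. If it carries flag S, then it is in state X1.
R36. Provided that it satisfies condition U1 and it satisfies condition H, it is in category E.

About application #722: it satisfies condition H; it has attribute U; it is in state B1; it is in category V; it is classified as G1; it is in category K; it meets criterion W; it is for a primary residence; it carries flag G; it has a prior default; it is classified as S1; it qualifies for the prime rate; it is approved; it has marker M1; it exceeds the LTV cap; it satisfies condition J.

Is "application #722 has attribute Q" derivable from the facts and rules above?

By R2 (it carries flag G, it is classified as S1): it satisfies condition Y.
By R3 (it satisfies condition H, it is in state B1): it is tagged L.
By R5 (it has a prior default, it is classified as G1): it meets criterion A1.
By R9 (it satisfies condition Y): it meets criterion M.
By R10 (it is classified as G1, it is in category V, it satisfies condition H): it has attribute B.
By R11 (it is in category K): it requires manual review.
By R12 (it qualifies for the prime rate, it satisfies condition J): it is from an existing customer.
By R16 (it exceeds the LTV cap): it meets criterion N.
By R17 (it is approved, it is classified as G1): it is in state P.
By R18 (it meets criterion M): it is tagged K1.
By R25 (it requires manual review): it is declined.
By R29 (it has attribute B, it is tagged L, it is in category V): it is pre-approved.
By R32 (it meets criterion N): it is in state D1.
By R33 (it is from an existing customer): it has a DTI below 40%.
By R34 (it meets criterion A1, it is approved): it is in category T.
By R6 (it has a DTI below 40%): it is in category Q1.
By R8 (it is declined, it has attribute U, it is in state D1): it has attribute X.
By R13 (it is tagged K1, it qualifies for the prime rate): it is in category D.
By R23 (it has attribute X, it is in state P, it is classified as G1): it has verified income.
By R28 (it is in category Q1): it meets criterion W1.
By R30 (it meets criterion W1, it has verified income, it is in state B1): it satisfies condition U1.
By R31 (it is in category T, it meets criterion W, it has attribute U): it carries flag S.
By R35 (it carries flag S): it is in state X1.
By R36 (it satisfies condition U1, it satisfies condition H): it is in category E.
By R1 (it is in category D): it is classified as F.
By R27 (it is in state X1): it has a co-signer.
By R26 (it is classified as F, it has a co-signer): it has marker A.
By R19 (it has marker A, it is in category E, it is pre-approved): it has attribute Q.

Yes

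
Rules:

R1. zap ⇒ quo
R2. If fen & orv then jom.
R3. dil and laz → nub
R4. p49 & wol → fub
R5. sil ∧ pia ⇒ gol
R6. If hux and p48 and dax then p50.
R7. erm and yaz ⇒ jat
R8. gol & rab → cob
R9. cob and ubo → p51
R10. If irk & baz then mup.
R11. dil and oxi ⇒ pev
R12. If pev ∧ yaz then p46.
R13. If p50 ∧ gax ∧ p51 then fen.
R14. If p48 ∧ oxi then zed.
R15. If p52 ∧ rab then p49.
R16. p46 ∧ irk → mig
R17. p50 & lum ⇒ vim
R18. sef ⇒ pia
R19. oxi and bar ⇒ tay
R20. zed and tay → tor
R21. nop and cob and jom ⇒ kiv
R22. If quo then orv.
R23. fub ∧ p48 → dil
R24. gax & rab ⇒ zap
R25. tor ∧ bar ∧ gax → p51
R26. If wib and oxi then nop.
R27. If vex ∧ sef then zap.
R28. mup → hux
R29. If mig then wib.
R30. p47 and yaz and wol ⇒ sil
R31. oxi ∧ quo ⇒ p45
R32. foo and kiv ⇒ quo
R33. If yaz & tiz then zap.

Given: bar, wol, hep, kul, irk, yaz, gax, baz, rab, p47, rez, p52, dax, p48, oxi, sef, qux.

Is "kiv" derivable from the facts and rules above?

Yes

mup  (by R10: irk, baz)
zed  (by R14: p48, oxi)
p49  (by R15: p52, rab)
pia  (by R18: sef)
tay  (by R19: oxi, bar)
tor  (by R20: zed, tay)
zap  (by R24: gax, rab)
p51  (by R25: tor, bar, gax)
hux  (by R28: mup)
sil  (by R30: p47, yaz, wol)
quo  (by R1: zap)
fub  (by R4: p49, wol)
gol  (by R5: sil, pia)
p50  (by R6: hux, p48, dax)
cob  (by R8: gol, rab)
fen  (by R13: p50, gax, p51)
orv  (by R22: quo)
dil  (by R23: fub, p48)
jom  (by R2: fen, orv)
pev  (by R11: dil, oxi)
p46  (by R12: pev, yaz)
mig  (by R16: p46, irk)
wib  (by R29: mig)
nop  (by R26: wib, oxi)
kiv  (by R21: nop, cob, jom)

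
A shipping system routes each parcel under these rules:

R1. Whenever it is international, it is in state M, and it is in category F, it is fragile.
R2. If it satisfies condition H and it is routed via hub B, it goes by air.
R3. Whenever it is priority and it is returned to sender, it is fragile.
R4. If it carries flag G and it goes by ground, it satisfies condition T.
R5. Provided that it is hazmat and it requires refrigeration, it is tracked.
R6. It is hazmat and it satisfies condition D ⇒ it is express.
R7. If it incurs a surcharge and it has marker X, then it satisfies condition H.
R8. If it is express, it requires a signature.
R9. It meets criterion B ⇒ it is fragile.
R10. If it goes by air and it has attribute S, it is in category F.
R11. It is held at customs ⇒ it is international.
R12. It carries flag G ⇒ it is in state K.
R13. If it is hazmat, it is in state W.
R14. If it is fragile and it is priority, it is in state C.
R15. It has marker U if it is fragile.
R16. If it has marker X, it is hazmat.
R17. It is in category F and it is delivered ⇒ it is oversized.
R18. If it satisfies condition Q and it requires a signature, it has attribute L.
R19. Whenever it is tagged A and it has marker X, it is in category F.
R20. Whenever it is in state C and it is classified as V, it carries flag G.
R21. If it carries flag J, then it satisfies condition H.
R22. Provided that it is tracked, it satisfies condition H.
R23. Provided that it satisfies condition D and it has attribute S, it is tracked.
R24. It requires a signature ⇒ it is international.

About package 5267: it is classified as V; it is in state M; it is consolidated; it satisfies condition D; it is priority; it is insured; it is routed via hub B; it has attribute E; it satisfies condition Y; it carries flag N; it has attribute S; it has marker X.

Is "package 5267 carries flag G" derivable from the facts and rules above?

Yes

By R16 (it has marker X): it is hazmat.
By R23 (it satisfies condition D, it has attribute S): it is tracked.
By R6 (it is hazmat, it satisfies condition D): it is express.
By R8 (it is express): it requires a signature.
By R22 (it is tracked): it satisfies condition H.
By R24 (it requires a signature): it is international.
By R2 (it satisfies condition H, it is routed via hub B): it goes by air.
By R10 (it goes by air, it has attribute S): it is in category F.
By R1 (it is international, it is in state M, it is in category F): it is fragile.
By R14 (it is fragile, it is priority): it is in state C.
By R20 (it is in state C, it is classified as V): it carries flag G.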